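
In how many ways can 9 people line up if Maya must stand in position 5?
Fix one position: (9-1)! = 40320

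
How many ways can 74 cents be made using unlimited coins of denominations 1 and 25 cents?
Coefficient of x^74 in 1/(1-x^1) · 1/(1-x^25). Use j coins of 25 for j = 0..⌊74/25⌋ = 2, the rest in 1s: 2 + 1 = 3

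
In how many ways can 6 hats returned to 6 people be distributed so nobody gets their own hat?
!6 = Σ_{j=0}^{6} (-1)^j·6!/j! = 720 - 720 + 360 - 120 + 30 - 6 + 1 = 265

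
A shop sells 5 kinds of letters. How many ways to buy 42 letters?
C(42+5-1, 5-1) = C(46, 4) = 163185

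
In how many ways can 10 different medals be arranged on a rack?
10! = 3628800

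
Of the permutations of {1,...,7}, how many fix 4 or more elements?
Exactly j fixed points: C(7,j)·!(7-j); sum over j ≥ 4 (derangement numbers via !m = (m-1)·(!(m-1) + !(m-2)): !0..!3 = 1, 0, 1, 2). Σ_{j=4}^{7} C(7,j)·!(7-j) = C(7,4)·!3 + C(7,5)·!2 + C(7,6)·!1 + C(7,7)·!0 = 35·2 + 21·1 + 7·0 + 1·1 = 92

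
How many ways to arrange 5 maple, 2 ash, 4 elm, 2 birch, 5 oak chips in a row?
18! / (5! × 2! × 4! × 2! × 5!) = 4631346720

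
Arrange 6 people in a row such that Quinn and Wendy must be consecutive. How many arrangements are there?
Treat the 2 as one block: (6-2+1)! × 2! = 120 × 2 = 240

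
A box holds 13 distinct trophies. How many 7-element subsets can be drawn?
C(13,7) = 13!/(7!×6!) = 1716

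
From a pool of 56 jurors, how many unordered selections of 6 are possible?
C(56,6) = 56!/(6!×50!) = 32468436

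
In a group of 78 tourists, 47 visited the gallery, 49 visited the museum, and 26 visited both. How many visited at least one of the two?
|A∪B| = |A| + |B| - |A∩B| = 47 + 49 - 26 = 70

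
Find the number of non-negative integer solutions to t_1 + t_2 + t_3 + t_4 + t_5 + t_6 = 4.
C(4+6-1, 6-1) = C(9, 5) = 126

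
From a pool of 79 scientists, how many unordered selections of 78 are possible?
C(79,78) = 79!/(78!×1!) = 79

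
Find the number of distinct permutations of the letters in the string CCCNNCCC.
8! / (6! × 2!) = 28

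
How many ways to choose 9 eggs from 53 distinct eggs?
C(53,9) = 53!/(9!×44!) = 4431613550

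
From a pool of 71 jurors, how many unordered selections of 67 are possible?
C(71,67) = 71!/(67!×4!) = 971635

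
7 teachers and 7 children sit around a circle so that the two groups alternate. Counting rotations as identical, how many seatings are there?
Fix one of the teachers: (7-1)! ways for the remaining teachers, × 7! ways for the children = 720 × 5040 = 3628800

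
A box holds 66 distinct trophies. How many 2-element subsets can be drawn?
C(66,2) = 66!/(2!×64!) = 2145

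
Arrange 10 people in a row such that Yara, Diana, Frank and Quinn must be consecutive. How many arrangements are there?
Treat the 4 as one block: (10-4+1)! × 4! = 5040 × 24 = 120960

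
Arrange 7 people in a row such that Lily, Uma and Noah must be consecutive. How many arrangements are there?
Treat the 3 as one block: (7-3+1)! × 3! = 120 × 6 = 720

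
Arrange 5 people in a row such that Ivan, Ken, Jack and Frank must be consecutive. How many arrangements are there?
Treat the 4 as one block: (5-4+1)! × 4! = 2 × 24 = 48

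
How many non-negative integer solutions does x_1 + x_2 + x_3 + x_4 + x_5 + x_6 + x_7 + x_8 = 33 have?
C(33+8-1, 8-1) = C(40, 7) = 18643560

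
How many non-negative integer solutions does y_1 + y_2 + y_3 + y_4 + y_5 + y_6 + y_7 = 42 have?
C(42+7-1, 7-1) = C(48, 6) = 12271512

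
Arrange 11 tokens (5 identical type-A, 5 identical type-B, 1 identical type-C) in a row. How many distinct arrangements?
11! / (5! × 5! × 1!) = 2772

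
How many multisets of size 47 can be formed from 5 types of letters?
C(47+5-1, 5-1) = C(51, 4) = 249900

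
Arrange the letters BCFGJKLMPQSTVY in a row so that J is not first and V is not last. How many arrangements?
By inclusion-exclusion: 14! - 2×(14-1)! + (14-2)! = 87178291200 - 12454041600 + 479001600 = 75203251200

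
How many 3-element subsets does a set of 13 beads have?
C(13,3) = 13!/(3!×10!) = 286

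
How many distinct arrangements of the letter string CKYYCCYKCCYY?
12! / (2! × 5! × 5!) = 16632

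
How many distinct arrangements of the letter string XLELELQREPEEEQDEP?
17! / (3! × 1! × 1! × 7! × 1! × 2! × 2!) = 2940537600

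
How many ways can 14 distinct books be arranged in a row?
14! = 87178291200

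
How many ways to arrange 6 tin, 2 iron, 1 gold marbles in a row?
9! / (6! × 2! × 1!) = 252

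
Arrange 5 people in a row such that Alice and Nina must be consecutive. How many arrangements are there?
Treat the 2 as one block: (5-2+1)! × 2! = 24 × 2 = 48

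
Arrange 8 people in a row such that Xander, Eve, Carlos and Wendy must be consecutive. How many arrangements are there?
Treat the 4 as one block: (8-4+1)! × 4! = 120 × 24 = 2880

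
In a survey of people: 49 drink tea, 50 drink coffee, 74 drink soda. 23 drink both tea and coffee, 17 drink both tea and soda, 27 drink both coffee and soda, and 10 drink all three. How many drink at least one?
|A∪B∪C| = 49+50+74-23-17-27+10 = 116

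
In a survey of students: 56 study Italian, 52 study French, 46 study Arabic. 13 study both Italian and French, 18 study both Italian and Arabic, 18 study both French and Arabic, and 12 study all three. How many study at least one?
|A∪B∪C| = 56+52+46-13-18-18+12 = 117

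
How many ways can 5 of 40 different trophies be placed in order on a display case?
P(40,5) = 40!/(40-5)! = 78960960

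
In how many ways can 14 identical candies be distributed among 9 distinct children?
C(14+9-1, 9-1) = C(22, 8) = 319770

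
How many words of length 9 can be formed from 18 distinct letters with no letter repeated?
P(18,9) = 18!/(18-9)! = 17643225600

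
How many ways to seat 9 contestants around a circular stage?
Circular: fix one position, arrange the rest. (9-1)! = 40320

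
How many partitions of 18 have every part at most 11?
Let r_j(i) = number of partitions of i into parts ≤ j, for i = 0..18. r_1(i) = 1 for all i; r_j(i) = r_{j-1}(i) + r_j(i-j). Rows j = 2..11: ≤2: 1 1 2 2 3 3 4 4 5 5 6 6 7 7 8 8 9 9 10; ≤3: 1 1 2 3 4 5 7 8 10 12 14 16 19 21 24 27 30 33 37; ≤4: 1 1 2 3 5 6 9 11 15 18 23 27 34 39 47 54 64 72 84; ≤5: 1 1 2 3 5 7 10 13 18 23 30 37 47 57 70 84 101 119 141; ≤6: 1 1 2 3 5 7 11 14 20 26 35 44 58 71 90 110 136 163 199; ≤7: 1 1 2 3 5 7 11 15 21 28 38 49 65 82 105 131 164 201 248; ≤8: 1 1 2 3 5 7 11 15 22 29 40 52 70 89 116 146 186 230 288; ≤9: 1 1 2 3 5 7 11 15 22 30 41 54 73 94 123 157 201 252 318; ≤10: 1 1 2 3 5 7 11 15 22 30 42 55 75 97 128 164 212 267 340; ≤11: 1 1 2 3 5 7 11 15 22 30 42 56 76 99 131 169 219 278 355. r_11(18) = 355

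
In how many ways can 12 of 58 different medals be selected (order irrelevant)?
C(58,12) = 58!/(12!×46!) = 891794789340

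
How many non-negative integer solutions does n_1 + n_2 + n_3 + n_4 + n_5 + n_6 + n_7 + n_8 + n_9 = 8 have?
C(8+9-1, 9-1) = C(16, 8) = 12870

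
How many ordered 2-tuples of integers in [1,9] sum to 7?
Coefficient of x^7 in (x + x² + ... + x^9)^2. By inclusion-exclusion on dice exceeding 9: Σ_j (-1)^j C(2,j)·C(7-1-9j, 1) = C(2,0)·C(6,1) = 1·6 = 6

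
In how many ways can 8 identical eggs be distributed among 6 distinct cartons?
C(8+6-1, 6-1) = C(13, 5) = 1287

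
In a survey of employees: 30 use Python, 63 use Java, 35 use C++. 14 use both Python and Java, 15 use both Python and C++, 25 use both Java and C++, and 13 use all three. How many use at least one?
|A∪B∪C| = 30+63+35-14-15-25+13 = 87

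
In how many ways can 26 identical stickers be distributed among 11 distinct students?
C(26+11-1, 11-1) = C(36, 10) = 254186856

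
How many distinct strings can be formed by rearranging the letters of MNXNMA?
6! / (1! × 2! × 1! × 2!) = 180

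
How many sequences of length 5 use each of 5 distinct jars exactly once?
5! = 120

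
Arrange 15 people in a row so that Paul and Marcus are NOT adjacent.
Total - adjacent = 15! - (15-1)!×2 = 1307674368000 - 174356582400 = 1133317785600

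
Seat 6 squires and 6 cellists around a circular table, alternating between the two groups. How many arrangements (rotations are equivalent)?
Fix one of the squires: (6-1)! ways for the remaining squires, × 6! ways for the cellists = 120 × 720 = 86400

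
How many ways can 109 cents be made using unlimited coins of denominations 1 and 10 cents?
Coefficient of x^109 in 1/(1-x^1) · 1/(1-x^10). Use j coins of 10 for j = 0..⌊109/10⌋ = 10, the rest in 1s: 10 + 1 = 11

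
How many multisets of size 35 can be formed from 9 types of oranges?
C(35+9-1, 9-1) = C(43, 8) = 145008513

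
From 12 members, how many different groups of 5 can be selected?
C(12,5) = 12!/(5!×7!) = 792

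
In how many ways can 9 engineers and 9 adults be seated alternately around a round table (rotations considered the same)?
Fix one of the engineers: (9-1)! ways for the remaining engineers, × 9! ways for the adults = 40320 × 362880 = 14631321600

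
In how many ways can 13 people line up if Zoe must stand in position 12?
Fix one position: (13-1)! = 479001600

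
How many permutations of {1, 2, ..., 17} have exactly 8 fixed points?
Choose the 8 fixed points C(17,8) = 24310, derange the rest: !9 = Σ_{j=0}^{9} (-1)^j·9!/j! = 362880 - 362880 + 181440 - 60480 + 15120 - 3024 + 504 - 72 + 9 - 1 = 133496. Product = 24310 × 133496 = 3245287760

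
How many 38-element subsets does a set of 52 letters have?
C(52,38) = 52!/(38!×14!) = 1768966344600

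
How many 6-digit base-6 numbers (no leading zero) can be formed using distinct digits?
First digit: 5 choices (nonzero). Then descending: 5 × 5 × 4 × 3 × 2 × 1 = 600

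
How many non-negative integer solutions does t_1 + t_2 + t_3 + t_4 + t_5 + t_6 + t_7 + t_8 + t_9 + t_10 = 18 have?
C(18+10-1, 10-1) = C(27, 9) = 4686825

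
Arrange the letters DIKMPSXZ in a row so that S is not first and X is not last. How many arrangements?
By inclusion-exclusion: 8! - 2×(8-1)! + (8-2)! = 40320 - 10080 + 720 = 30960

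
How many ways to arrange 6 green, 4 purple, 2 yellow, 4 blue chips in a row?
16! / (6! × 4! × 2! × 4!) = 25225200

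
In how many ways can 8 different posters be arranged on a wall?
8! = 40320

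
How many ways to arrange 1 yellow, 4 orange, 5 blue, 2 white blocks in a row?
12! / (1! × 4! × 5! × 2!) = 83160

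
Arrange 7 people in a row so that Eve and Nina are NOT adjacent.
Total - adjacent = 7! - (7-1)!×2 = 5040 - 1440 = 3600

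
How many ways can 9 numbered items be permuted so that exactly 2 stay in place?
Choose the 2 fixed points C(9,2) = 36, derange the rest: !7 = Σ_{j=0}^{7} (-1)^j·7!/j! = 5040 - 5040 + 2520 - 840 + 210 - 42 + 7 - 1 = 1854. Product = 36 × 1854 = 66744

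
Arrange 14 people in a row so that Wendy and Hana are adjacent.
Treat as block: (14-1)! × 2! = 6227020800 × 2 = 12454041600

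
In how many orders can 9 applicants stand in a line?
9! = 362880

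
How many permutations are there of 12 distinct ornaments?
12! = 479001600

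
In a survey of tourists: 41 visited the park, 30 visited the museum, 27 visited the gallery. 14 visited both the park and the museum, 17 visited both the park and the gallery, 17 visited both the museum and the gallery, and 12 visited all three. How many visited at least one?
|A∪B∪C| = 41+30+27-14-17-17+12 = 62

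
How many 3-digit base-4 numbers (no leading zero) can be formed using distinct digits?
First digit: 3 choices (nonzero). Then descending: 3 × 3 × 2 = 18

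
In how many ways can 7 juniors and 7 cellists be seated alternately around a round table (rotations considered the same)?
Fix one of the juniors: (7-1)! ways for the remaining juniors, × 7! ways for the cellists = 720 × 5040 = 3628800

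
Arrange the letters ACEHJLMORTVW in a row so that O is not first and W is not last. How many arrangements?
By inclusion-exclusion: 12! - 2×(12-1)! + (12-2)! = 479001600 - 79833600 + 3628800 = 402796800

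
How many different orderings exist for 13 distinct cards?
13! = 6227020800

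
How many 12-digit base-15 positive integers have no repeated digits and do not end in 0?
Last digit: 14 nonzero choices. First digit: 13 (nonzero, ≠last). Middle 10: P(13,10) = 1037836800. Total = 188886297600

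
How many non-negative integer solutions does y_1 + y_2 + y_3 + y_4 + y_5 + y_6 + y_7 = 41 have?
C(41+7-1, 7-1) = C(47, 6) = 10737573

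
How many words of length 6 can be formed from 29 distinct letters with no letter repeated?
P(29,6) = 29!/(29-6)! = 342014400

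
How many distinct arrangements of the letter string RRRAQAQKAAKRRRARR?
17! / (2! × 2! × 5! × 8!) = 18378360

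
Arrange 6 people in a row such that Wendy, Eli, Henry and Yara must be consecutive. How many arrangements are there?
Treat the 4 as one block: (6-4+1)! × 4! = 6 × 24 = 144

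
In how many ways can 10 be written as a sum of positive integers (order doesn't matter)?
Pentagonal recurrence p(n) = p(n-1) + p(n-2) - p(n-5) - p(n-7) + p(n-12) + p(n-15) - ... gives p(0..9) = 1, 1, 2, 3, 5, 7, 11, 15, 22, 30. p(10) = p(9) + p(8) - p(5) - p(3) = 30 + 22 - 7 - 3 = 42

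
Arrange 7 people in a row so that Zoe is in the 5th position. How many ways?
Fix one position: (7-1)! = 720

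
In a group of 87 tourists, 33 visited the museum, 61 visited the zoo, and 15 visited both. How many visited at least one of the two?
|A∪B| = |A| + |B| - |A∩B| = 33 + 61 - 15 = 79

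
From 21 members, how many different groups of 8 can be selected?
C(21,8) = 21!/(8!×13!) = 203490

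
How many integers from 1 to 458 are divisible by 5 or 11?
⌊458/5⌋ + ⌊458/11⌋ - ⌊458/55⌋ = 91 + 41 - 8 = 124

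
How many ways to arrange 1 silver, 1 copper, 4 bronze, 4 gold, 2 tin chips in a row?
12! / (1! × 1! × 4! × 4! × 2!) = 415800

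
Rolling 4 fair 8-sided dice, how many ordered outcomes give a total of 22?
Coefficient of x^22 in (x + x² + ... + x^8)^4. By inclusion-exclusion on dice exceeding 8: Σ_j (-1)^j C(4,j)·C(22-1-8j, 3) = C(4,0)·C(21,3) - C(4,1)·C(13,3) + C(4,2)·C(5,3) = 1·1330 - 4·286 + 6·10 = 246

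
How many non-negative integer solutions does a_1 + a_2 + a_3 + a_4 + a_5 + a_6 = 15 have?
C(15+6-1, 6-1) = C(20, 5) = 15504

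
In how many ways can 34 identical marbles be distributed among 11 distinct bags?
C(34+11-1, 11-1) = C(44, 10) = 2481256778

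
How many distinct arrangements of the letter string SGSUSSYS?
8! / (1! × 1! × 1! × 5!) = 336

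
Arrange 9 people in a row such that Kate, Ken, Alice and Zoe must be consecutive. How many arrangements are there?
Treat the 4 as one block: (9-4+1)! × 4! = 720 × 24 = 17280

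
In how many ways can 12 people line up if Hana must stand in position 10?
Fix one position: (12-1)! = 39916800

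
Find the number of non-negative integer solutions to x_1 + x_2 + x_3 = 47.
C(47+3-1, 3-1) = C(49, 2) = 1176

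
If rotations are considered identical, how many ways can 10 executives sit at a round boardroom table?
Circular: fix one position, arrange the rest. (10-1)! = 362880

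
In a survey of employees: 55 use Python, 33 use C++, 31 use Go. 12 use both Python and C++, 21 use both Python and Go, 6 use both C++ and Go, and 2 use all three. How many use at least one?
|A∪B∪C| = 55+33+31-12-21-6+2 = 82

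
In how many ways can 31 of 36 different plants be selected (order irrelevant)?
C(36,31) = 36!/(31!×5!) = 376992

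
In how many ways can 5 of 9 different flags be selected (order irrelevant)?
C(9,5) = 9!/(5!×4!) = 126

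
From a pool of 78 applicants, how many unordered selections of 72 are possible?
C(78,72) = 78!/(72!×6!) = 256851595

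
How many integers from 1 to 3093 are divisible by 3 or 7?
⌊3093/3⌋ + ⌊3093/7⌋ - ⌊3093/21⌋ = 1031 + 441 - 147 = 1325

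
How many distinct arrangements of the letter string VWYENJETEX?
10! / (1! × 1! × 1! × 3! × 1! × 1! × 1! × 1!) = 604800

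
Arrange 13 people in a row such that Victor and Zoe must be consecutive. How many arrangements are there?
Treat the 2 as one block: (13-2+1)! × 2! = 479001600 × 2 = 958003200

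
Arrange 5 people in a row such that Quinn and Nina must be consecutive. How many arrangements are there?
Treat the 2 as one block: (5-2+1)! × 2! = 24 × 2 = 48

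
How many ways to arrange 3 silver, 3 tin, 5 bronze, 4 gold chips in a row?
15! / (3! × 3! × 5! × 4!) = 12612600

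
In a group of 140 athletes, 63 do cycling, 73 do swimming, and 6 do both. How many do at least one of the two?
|A∪B| = |A| + |B| - |A∩B| = 63 + 73 - 6 = 130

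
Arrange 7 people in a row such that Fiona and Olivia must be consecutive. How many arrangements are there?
Treat the 2 as one block: (7-2+1)! × 2! = 720 × 2 = 1440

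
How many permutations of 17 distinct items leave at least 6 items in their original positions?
Exactly j fixed points: C(17,j)·!(17-j); sum over j ≥ 6 (derangement numbers via !m = (m-1)·(!(m-1) + !(m-2)): !0..!11 = 1, 0, 1, 2, 9, 44, 265, 1854, 14833, 133496, 1334961, 14684570). Σ_{j=6}^{17} C(17,j)·!(17-j) = C(17,6)·!11 + C(17,7)·!10 + C(17,8)·!9 + C(17,9)·!8 + C(17,10)·!7 + C(17,11)·!6 + C(17,12)·!5 + C(17,13)·!4 + C(17,14)·!3 + C(17,15)·!2 + C(17,16)·!1 + C(17,17)·!0 = 12376·14684570 + 19448·1334961 + 24310·133496 + 24310·14833 + 19448·1854 + 12376·265 + 6188·44 + 2380·9 + 680·2 + 136·1 + 17·0 + 1·1 = 211344069259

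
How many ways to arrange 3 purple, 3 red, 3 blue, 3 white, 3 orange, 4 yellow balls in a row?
19! / (3! × 3! × 3! × 3! × 3! × 4!) = 651819168000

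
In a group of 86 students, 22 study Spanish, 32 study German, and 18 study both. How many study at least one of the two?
|A∪B| = |A| + |B| - |A∩B| = 22 + 32 - 18 = 36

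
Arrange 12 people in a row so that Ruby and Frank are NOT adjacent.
Total - adjacent = 12! - (12-1)!×2 = 479001600 - 79833600 = 399168000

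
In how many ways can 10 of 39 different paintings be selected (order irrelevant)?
C(39,10) = 39!/(10!×29!) = 635745396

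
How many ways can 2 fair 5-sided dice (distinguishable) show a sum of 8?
Coefficient of x^8 in (x + x² + ... + x^5)^2. By inclusion-exclusion on dice exceeding 5: Σ_j (-1)^j C(2,j)·C(8-1-5j, 1) = C(2,0)·C(7,1) - C(2,1)·C(2,1) = 1·7 - 2·2 = 3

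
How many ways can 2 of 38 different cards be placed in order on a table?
P(38,2) = 38!/(38-2)! = 1406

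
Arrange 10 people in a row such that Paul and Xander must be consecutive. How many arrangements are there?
Treat the 2 as one block: (10-2+1)! × 2! = 362880 × 2 = 725760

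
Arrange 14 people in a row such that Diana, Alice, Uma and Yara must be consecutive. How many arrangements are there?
Treat the 4 as one block: (14-4+1)! × 4! = 39916800 × 24 = 958003200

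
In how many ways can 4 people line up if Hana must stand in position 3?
Fix one position: (4-1)! = 6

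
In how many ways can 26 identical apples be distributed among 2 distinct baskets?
C(26+2-1, 2-1) = C(27, 1) = 27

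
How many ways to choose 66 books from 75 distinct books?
C(75,66) = 75!/(66!×9!) = 125595622175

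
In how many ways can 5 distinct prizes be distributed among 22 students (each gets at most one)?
P(22,5) = 22!/(22-5)! = 3160080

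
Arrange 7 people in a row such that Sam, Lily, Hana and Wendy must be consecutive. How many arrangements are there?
Treat the 4 as one block: (7-4+1)! × 4! = 24 × 24 = 576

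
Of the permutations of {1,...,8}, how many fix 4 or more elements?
Exactly j fixed points: C(8,j)·!(8-j); sum over j ≥ 4 (derangement numbers via !m = (m-1)·(!(m-1) + !(m-2)): !0..!4 = 1, 0, 1, 2, 9). Σ_{j=4}^{8} C(8,j)·!(8-j) = C(8,4)·!4 + C(8,5)·!3 + C(8,6)·!2 + C(8,7)·!1 + C(8,8)·!0 = 70·9 + 56·2 + 28·1 + 8·0 + 1·1 = 771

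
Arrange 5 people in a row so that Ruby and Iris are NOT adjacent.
Total - adjacent = 5! - (5-1)!×2 = 120 - 48 = 72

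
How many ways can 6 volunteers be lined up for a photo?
6! = 720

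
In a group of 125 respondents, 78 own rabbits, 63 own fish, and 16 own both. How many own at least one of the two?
|A∪B| = |A| + |B| - |A∩B| = 78 + 63 - 16 = 125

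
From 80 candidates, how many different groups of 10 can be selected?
C(80,10) = 80!/(10!×70!) = 1646492110120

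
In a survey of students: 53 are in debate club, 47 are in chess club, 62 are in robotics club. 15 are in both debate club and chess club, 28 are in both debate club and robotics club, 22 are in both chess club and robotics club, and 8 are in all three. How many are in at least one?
|A∪B∪C| = 53+47+62-15-28-22+8 = 105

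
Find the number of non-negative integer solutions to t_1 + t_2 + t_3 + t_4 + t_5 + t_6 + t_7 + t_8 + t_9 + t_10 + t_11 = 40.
C(40+11-1, 11-1) = C(50, 10) = 10272278170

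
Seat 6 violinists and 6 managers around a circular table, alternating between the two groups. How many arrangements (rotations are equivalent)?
Fix one of the violinists: (6-1)! ways for the remaining violinists, × 6! ways for the managers = 120 × 720 = 86400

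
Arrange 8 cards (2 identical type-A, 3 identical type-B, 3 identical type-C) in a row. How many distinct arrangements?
8! / (2! × 3! × 3!) = 560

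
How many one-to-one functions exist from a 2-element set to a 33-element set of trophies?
P(33,2) = 33!/(33-2)! = 1056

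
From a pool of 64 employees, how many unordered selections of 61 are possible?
C(64,61) = 64!/(61!×3!) = 41664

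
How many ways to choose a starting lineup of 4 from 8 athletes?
C(8,4) = 8!/(4!×4!) = 70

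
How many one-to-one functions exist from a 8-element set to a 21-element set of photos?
P(21,8) = 21!/(21-8)! = 8204716800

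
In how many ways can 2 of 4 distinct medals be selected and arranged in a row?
P(4,2) = 4!/(4-2)! = 12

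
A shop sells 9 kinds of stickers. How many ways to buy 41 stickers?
C(41+9-1, 9-1) = C(49, 8) = 450978066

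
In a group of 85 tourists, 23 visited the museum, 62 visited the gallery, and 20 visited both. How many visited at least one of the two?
|A∪B| = |A| + |B| - |A∩B| = 23 + 62 - 20 = 65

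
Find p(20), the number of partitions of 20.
Pentagonal recurrence p(n) = p(n-1) + p(n-2) - p(n-5) - p(n-7) + p(n-12) + p(n-15) - ... gives p(0..19) = 1, 1, 2, 3, 5, 7, 11, 15, 22, 30, 42, 56, 77, 101, 135, 176, 231, 297, 385, 490. p(20) = p(19) + p(18) - p(15) - p(13) + p(8) + p(5) = 490 + 385 - 176 - 101 + 22 + 7 = 627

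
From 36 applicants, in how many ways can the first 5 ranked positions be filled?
P(36,5) = 36!/(36-5)! = 45239040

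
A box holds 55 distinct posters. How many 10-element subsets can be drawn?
C(55,10) = 55!/(10!×45!) = 29248649430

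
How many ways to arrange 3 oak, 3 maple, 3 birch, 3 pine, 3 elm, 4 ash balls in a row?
19! / (3! × 3! × 3! × 3! × 3! × 4!) = 651819168000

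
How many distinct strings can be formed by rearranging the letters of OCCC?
4! / (1! × 3!) = 4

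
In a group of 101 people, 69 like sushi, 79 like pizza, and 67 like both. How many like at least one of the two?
|A∪B| = |A| + |B| - |A∩B| = 69 + 79 - 67 = 81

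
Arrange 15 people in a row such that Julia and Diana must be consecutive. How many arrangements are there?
Treat the 2 as one block: (15-2+1)! × 2! = 87178291200 × 2 = 174356582400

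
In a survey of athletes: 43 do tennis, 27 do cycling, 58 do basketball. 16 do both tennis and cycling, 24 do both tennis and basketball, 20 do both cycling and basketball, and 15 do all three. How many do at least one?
|A∪B∪C| = 43+27+58-16-24-20+15 = 83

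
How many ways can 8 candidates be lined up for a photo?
8! = 40320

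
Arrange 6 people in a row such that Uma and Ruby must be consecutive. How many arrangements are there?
Treat the 2 as one block: (6-2+1)! × 2! = 120 × 2 = 240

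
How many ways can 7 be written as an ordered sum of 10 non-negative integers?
C(7+10-1, 10-1) = C(16, 9) = 11440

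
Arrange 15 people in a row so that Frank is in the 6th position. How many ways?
Fix one position: (15-1)! = 87178291200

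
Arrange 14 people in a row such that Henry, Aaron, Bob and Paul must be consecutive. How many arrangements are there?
Treat the 4 as one block: (14-4+1)! × 4! = 39916800 × 24 = 958003200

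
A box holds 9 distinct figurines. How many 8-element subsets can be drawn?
C(9,8) = 9!/(8!×1!) = 9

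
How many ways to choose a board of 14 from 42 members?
C(42,14) = 42!/(14!×28!) = 52860229080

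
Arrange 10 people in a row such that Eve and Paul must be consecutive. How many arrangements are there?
Treat the 2 as one block: (10-2+1)! × 2! = 362880 × 2 = 725760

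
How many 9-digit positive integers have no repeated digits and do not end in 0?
Last digit: 9 nonzero choices. First digit: 8 (nonzero, ≠last). Middle 7: P(8,7) = 40320. Total = 2903040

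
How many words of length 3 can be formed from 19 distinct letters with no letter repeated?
P(19,3) = 19!/(19-3)! = 5814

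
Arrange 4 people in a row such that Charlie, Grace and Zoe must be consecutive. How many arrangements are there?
Treat the 3 as one block: (4-3+1)! × 3! = 2 × 6 = 12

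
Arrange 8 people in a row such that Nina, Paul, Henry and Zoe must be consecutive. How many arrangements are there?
Treat the 4 as one block: (8-4+1)! × 4! = 120 × 24 = 2880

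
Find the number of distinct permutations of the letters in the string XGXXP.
5! / (1! × 3! × 1!) = 20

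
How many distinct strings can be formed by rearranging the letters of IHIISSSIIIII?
12! / (1! × 3! × 8!) = 1980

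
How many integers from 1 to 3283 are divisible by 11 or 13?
⌊3283/11⌋ + ⌊3283/13⌋ - ⌊3283/143⌋ = 298 + 252 - 22 = 528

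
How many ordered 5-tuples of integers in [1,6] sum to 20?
Coefficient of x^20 in (x + x² + ... + x^6)^5. By inclusion-exclusion on dice exceeding 6: Σ_j (-1)^j C(5,j)·C(20-1-6j, 4) = C(5,0)·C(19,4) - C(5,1)·C(13,4) + C(5,2)·C(7,4) = 1·3876 - 5·715 + 10·35 = 651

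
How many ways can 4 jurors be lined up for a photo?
4! = 24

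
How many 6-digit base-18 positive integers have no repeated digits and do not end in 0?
Last digit: 17 nonzero choices. First digit: 16 (nonzero, ≠last). Middle 4: P(16,4) = 43680. Total = 11880960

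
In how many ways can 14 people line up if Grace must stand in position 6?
Fix one position: (14-1)! = 6227020800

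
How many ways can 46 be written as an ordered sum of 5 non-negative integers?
C(46+5-1, 5-1) = C(50, 4) = 230300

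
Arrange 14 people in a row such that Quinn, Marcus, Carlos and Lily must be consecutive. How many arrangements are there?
Treat the 4 as one block: (14-4+1)! × 4! = 39916800 × 24 = 958003200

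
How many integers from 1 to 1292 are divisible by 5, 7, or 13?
⌊1292/5⌋+⌊1292/7⌋+⌊1292/13⌋ - ⌊1292/35⌋-⌊1292/65⌋-⌊1292/91⌋ + ⌊1292/455⌋ = 258+184+99 - 36-19-14 + 2 = 474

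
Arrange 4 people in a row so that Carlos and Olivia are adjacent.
Treat as block: (4-1)! × 2! = 6 × 2 = 12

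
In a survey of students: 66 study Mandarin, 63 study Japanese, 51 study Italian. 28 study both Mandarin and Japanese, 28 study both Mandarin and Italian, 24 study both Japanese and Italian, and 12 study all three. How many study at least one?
|A∪B∪C| = 66+63+51-28-28-24+12 = 112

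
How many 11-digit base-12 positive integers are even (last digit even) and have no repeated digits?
Last∈{0,2,4,6,8,10}. Last=0: 39916800. Last nonzero: 5×10×P(10,9) = 181440000. Total = 221356800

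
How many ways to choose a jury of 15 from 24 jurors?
C(24,15) = 24!/(15!×9!) = 1307504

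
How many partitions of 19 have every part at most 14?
Let r_j(i) = number of partitions of i into parts ≤ j, for i = 0..19. r_1(i) = 1 for all i; r_j(i) = r_{j-1}(i) + r_j(i-j). Rows j = 2..14: ≤2: 1 1 2 2 3 3 4 4 5 5 6 6 7 7 8 8 9 9 10 10; ≤3: 1 1 2 3 4 5 7 8 10 12 14 16 19 21 24 27 30 33 37 40; ≤4: 1 1 2 3 5 6 9 11 15 18 23 27 34 39 47 54 64 72 84 94; ≤5: 1 1 2 3 5 7 10 13 18 23 30 37 47 57 70 84 101 119 141 164; ≤6: 1 1 2 3 5 7 11 14 20 26 35 44 58 71 90 110 136 163 199 235; ≤7: 1 1 2 3 5 7 11 15 21 28 38 49 65 82 105 131 164 201 248 300; ≤8: 1 1 2 3 5 7 11 15 22 29 40 52 70 89 116 146 186 230 288 352; ≤9: 1 1 2 3 5 7 11 15 22 30 41 54 73 94 123 157 201 252 318 393; ≤10: 1 1 2 3 5 7 11 15 22 30 42 55 75 97 128 164 212 267 340 423; ≤11: 1 1 2 3 5 7 11 15 22 30 42 56 76 99 131 169 219 278 355 445; ≤12: 1 1 2 3 5 7 11 15 22 30 42 56 77 100 133 172 224 285 366 460; ≤13: 1 1 2 3 5 7 11 15 22 30 42 56 77 101 134 174 227 290 373 471; ≤14: 1 1 2 3 5 7 11 15 22 30 42 56 77 101 135 175 229 293 378 478. r_14(19) = 478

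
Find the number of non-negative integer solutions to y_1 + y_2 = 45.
C(45+2-1, 2-1) = C(46, 1) = 46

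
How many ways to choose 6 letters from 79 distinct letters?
C(79,6) = 79!/(6!×73!) = 277962685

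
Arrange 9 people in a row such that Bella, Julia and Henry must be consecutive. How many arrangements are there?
Treat the 3 as one block: (9-3+1)! × 3! = 5040 × 6 = 30240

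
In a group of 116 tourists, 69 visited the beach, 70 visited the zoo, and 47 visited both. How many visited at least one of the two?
|A∪B| = |A| + |B| - |A∩B| = 69 + 70 - 47 = 92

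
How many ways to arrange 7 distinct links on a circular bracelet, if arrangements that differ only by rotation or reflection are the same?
(7-1)!/2 = 720/2 = 360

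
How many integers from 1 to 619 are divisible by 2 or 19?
⌊619/2⌋ + ⌊619/19⌋ - ⌊619/38⌋ = 309 + 32 - 16 = 325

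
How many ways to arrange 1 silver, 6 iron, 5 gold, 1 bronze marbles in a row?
13! / (1! × 6! × 5! × 1!) = 72072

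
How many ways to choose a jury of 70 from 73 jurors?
C(73,70) = 73!/(70!×3!) = 62196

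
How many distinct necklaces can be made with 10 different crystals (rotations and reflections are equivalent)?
(10-1)!/2 = 362880/2 = 181440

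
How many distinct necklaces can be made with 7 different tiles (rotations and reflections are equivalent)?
(7-1)!/2 = 720/2 = 360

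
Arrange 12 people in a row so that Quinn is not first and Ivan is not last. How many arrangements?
By inclusion-exclusion: 12! - 2×(12-1)! + (12-2)! = 479001600 - 79833600 + 3628800 = 402796800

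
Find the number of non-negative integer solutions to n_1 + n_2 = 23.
C(23+2-1, 2-1) = C(24, 1) = 24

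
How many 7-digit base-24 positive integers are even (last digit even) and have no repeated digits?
Last∈{0,2,4,6,8,10,12,14,16,18,20,22}. Last=0: 72681840. Last nonzero: 11×22×P(22,5) = 764739360. Total = 837421200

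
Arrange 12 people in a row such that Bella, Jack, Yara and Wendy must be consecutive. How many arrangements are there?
Treat the 4 as one block: (12-4+1)! × 4! = 362880 × 24 = 8709120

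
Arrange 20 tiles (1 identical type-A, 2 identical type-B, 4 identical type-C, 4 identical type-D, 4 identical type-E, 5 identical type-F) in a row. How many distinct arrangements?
20! / (1! × 2! × 4! × 4! × 4! × 5!) = 733296564000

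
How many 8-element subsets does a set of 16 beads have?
C(16,8) = 16!/(8!×8!) = 12870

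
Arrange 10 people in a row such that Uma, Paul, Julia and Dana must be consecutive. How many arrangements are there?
Treat the 4 as one block: (10-4+1)! × 4! = 5040 × 24 = 120960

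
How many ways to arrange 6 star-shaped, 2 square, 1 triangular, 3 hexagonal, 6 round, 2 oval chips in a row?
20! / (6! × 2! × 1! × 3! × 6! × 2!) = 195545750400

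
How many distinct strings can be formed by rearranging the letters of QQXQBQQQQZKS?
12! / (1! × 1! × 1! × 1! × 1! × 7!) = 95040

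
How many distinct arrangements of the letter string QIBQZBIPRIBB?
12! / (1! × 4! × 1! × 1! × 3! × 2!) = 1663200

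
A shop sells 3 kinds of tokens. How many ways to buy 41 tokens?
C(41+3-1, 3-1) = C(43, 2) = 903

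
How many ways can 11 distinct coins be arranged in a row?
11! = 39916800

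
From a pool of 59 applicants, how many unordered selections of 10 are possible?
C(59,10) = 59!/(10!×49!) = 62828356305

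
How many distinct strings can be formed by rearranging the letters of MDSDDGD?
7! / (4! × 1! × 1! × 1!) = 210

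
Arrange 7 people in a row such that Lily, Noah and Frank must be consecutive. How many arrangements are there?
Treat the 3 as one block: (7-3+1)! × 3! = 120 × 6 = 720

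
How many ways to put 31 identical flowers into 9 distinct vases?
C(31+9-1, 9-1) = C(39, 8) = 61523748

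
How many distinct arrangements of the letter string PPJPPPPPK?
9! / (1! × 1! × 7!) = 72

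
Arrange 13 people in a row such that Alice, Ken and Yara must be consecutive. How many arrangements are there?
Treat the 3 as one block: (13-3+1)! × 3! = 39916800 × 6 = 239500800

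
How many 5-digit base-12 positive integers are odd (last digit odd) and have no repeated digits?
Last∈{1,3,5,7,9,11}. Last=0: 0. Last nonzero: 6×10×P(10,3) = 43200. Total = 43200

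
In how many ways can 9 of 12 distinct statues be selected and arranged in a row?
P(12,9) = 12!/(12-9)! = 79833600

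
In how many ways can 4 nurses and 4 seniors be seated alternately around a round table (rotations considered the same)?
Fix one of the nurses: (4-1)! ways for the remaining nurses, × 4! ways for the seniors = 6 × 24 = 144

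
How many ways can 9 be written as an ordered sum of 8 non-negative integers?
C(9+8-1, 8-1) = C(16, 7) = 11440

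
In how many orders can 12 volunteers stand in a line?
12! = 479001600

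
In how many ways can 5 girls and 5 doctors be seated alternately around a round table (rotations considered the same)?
Fix one of the girls: (5-1)! ways for the remaining girls, × 5! ways for the doctors = 24 × 120 = 2880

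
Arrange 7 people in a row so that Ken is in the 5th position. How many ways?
Fix one position: (7-1)! = 720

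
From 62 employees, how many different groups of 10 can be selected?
C(62,10) = 62!/(10!×52!) = 107518933731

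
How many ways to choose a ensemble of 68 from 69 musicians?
C(69,68) = 69!/(68!×1!) = 69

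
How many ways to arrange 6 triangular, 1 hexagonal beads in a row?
7! / (6! × 1!) = 7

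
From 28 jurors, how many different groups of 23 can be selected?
C(28,23) = 28!/(23!×5!) = 98280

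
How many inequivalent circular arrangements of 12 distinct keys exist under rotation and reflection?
(12-1)!/2 = 39916800/2 = 19958400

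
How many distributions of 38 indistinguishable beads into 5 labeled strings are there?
C(38+5-1, 5-1) = C(42, 4) = 111930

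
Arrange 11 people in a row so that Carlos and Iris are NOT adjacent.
Total - adjacent = 11! - (11-1)!×2 = 39916800 - 7257600 = 32659200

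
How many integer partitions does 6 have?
Pentagonal recurrence p(n) = p(n-1) + p(n-2) - p(n-5) - p(n-7) + p(n-12) + p(n-15) - ... gives p(0..5) = 1, 1, 2, 3, 5, 7. p(6) = p(5) + p(4) - p(1) = 7 + 5 - 1 = 11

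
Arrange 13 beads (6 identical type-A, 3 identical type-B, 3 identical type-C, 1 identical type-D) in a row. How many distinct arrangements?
13! / (6! × 3! × 3! × 1!) = 240240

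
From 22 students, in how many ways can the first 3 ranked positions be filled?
P(22,3) = 22!/(22-3)! = 9240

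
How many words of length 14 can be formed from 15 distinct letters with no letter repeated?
P(15,14) = 15!/(15-14)! = 1307674368000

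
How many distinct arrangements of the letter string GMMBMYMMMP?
10! / (1! × 1! × 1! × 1! × 6!) = 5040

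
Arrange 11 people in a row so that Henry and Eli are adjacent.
Treat as block: (11-1)! × 2! = 3628800 × 2 = 7257600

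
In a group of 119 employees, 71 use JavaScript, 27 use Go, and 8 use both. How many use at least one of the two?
|A∪B| = |A| + |B| - |A∩B| = 71 + 27 - 8 = 90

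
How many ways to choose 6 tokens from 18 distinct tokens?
C(18,6) = 18!/(6!×12!) = 18564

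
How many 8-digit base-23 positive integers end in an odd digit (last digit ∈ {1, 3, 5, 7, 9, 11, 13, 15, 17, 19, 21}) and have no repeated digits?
Last∈{1,3,5,7,9,11,13,15,17,19,21}. Last=0: 0. Last nonzero: 11×21×P(21,6) = 9025188480. Total = 9025188480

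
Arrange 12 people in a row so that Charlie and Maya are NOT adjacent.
Total - adjacent = 12! - (12-1)!×2 = 479001600 - 79833600 = 399168000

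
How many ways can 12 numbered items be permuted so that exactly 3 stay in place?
Choose the 3 fixed points C(12,3) = 220, derange the rest: !9 = Σ_{j=0}^{9} (-1)^j·9!/j! = 362880 - 362880 + 181440 - 60480 + 15120 - 3024 + 504 - 72 + 9 - 1 = 133496. Product = 220 × 133496 = 29369120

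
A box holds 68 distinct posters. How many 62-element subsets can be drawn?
C(68,62) = 68!/(62!×6!) = 109453344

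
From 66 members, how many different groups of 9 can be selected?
C(66,9) = 66!/(9!×57!) = 37014131440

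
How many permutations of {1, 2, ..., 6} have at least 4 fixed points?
Exactly j fixed points: C(6,j)·!(6-j); sum over j ≥ 4 (derangement numbers via !m = (m-1)·(!(m-1) + !(m-2)): !0..!2 = 1, 0, 1). Σ_{j=4}^{6} C(6,j)·!(6-j) = C(6,4)·!2 + C(6,5)·!1 + C(6,6)·!0 = 15·1 + 6·0 + 1·1 = 16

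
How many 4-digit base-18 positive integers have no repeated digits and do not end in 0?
Last digit: 17 nonzero choices. First digit: 16 (nonzero, ≠last). Middle 2: P(16,2) = 240. Total = 65280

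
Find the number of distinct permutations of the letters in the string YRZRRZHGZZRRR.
13! / (1! × 6! × 1! × 1! × 4!) = 360360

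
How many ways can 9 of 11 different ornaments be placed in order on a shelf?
P(11,9) = 11!/(11-9)! = 19958400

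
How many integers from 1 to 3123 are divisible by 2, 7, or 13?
⌊3123/2⌋+⌊3123/7⌋+⌊3123/13⌋ - ⌊3123/14⌋-⌊3123/26⌋-⌊3123/91⌋ + ⌊3123/182⌋ = 1561+446+240 - 223-120-34 + 17 = 1887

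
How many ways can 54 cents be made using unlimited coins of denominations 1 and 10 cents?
Coefficient of x^54 in 1/(1-x^1) · 1/(1-x^10). Use j coins of 10 for j = 0..⌊54/10⌋ = 5, the rest in 1s: 5 + 1 = 6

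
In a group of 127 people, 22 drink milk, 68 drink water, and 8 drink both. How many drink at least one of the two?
|A∪B| = |A| + |B| - |A∩B| = 22 + 68 - 8 = 82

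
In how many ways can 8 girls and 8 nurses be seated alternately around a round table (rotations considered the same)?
Fix one of the girls: (8-1)! ways for the remaining girls, × 8! ways for the nurses = 5040 × 40320 = 203212800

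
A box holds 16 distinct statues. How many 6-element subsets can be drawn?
C(16,6) = 16!/(6!×10!) = 8008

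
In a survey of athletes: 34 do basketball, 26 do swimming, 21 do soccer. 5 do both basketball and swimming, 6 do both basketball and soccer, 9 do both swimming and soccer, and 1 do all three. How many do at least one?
|A∪B∪C| = 34+26+21-5-6-9+1 = 62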